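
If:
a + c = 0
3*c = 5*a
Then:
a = 0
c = 0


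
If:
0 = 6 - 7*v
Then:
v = 6/7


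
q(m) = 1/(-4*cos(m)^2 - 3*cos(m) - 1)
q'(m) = (-8*sin(m)*cos(m) - 3*sin(m))/(-4*cos(m)^2 - 3*cos(m) - 1)^2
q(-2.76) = -0.60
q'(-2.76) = -0.60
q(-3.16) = -0.50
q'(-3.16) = 0.02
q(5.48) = -0.20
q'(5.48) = 0.25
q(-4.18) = -1.97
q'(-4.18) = 3.54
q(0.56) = -0.16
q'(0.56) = -0.13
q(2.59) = -0.74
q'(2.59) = 1.10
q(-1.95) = -2.29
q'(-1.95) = 0.19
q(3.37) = -0.53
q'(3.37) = -0.31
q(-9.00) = -0.63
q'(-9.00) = -0.70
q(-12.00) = -0.16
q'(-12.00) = -0.13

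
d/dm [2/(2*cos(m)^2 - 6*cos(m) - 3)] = 4*(2*cos(m) - 3)*sin(m)/(6*cos(m) - cos(2*m) + 2)^2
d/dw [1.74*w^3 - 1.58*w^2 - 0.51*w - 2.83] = 5.22*w^2 - 3.16*w - 0.51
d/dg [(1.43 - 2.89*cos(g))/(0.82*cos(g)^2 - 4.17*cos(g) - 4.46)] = (-2.3698*cos(g)^2 + 2.3452*cos(g) - 18.8525)*sin(g)/(0.6724*cos(g)^4 - 6.8388*cos(g)^3 + 10.0745*cos(g)^2 + 37.1964*cos(g) + 19.8916)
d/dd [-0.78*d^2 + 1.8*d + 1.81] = 1.8 - 1.56*d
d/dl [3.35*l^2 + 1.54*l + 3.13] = 6.7*l + 1.54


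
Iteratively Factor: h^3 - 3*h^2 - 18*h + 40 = (h + 4)*(h^2 - 7*h + 10) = (h - 2)*(h + 4)*(h - 5)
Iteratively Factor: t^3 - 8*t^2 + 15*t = (t - 5)*(t^2 - 3*t) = t*(t - 5)*(t - 3)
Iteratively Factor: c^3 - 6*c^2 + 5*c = (c - 1)*(c^2 - 5*c) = c*(c - 1)*(c - 5)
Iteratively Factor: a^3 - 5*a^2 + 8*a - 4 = (a - 2)*(a^2 - 3*a + 2) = (a - 2)^2*(a - 1)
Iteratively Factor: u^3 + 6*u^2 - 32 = (u + 4)*(u^2 + 2*u - 8) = (u + 4)^2*(u - 2)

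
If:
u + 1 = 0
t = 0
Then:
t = 0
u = -1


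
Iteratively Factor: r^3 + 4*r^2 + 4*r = (r)*(r^2 + 4*r + 4) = r*(r + 2)*(r + 2)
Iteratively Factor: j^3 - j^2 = (j)*(j^2 - j) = j*(j - 1)*(j)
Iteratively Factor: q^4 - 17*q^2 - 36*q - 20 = (q + 2)*(q^3 - 2*q^2 - 13*q - 10) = (q + 2)^2*(q^2 - 4*q - 5) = (q + 1)*(q + 2)^2*(q - 5)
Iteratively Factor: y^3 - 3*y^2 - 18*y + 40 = (y + 4)*(y^2 - 7*y + 10) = (y - 5)*(y + 4)*(y - 2)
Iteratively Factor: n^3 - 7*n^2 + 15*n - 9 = (n - 1)*(n^2 - 6*n + 9) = (n - 3)*(n - 1)*(n - 3)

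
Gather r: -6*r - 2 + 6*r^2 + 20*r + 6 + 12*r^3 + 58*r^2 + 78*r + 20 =12*r^3 + 64*r^2 + 92*r + 24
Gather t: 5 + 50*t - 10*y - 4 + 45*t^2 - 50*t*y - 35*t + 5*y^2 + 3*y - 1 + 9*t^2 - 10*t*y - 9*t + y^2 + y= 54*t^2 + t*(6 - 60*y) + 6*y^2 - 6*y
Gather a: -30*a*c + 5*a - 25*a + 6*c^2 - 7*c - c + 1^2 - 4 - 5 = a*(-30*c - 20) + 6*c^2 - 8*c - 8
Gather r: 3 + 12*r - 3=12*r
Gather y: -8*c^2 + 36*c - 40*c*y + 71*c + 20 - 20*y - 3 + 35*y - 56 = -8*c^2 + 107*c + y*(15 - 40*c) - 39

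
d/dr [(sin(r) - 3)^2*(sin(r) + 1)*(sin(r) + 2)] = (4*sin(r)^3 - 9*sin(r)^2 - 14*sin(r) + 15)*cos(r)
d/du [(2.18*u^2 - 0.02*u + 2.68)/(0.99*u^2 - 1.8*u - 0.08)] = (-3.9042*u^2 - 5.6552*u + 4.8256)/(0.9801*u^4 - 3.564*u^3 + 3.0816*u^2 + 0.288*u + 0.0064)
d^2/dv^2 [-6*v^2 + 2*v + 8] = -12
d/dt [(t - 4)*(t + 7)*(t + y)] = 3*t^2 + 2*t*y + 6*t + 3*y - 28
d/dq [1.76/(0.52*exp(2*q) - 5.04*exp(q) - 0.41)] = (8.8704 - 1.8304*exp(q))*exp(q)/(-0.52*exp(2*q) + 5.04*exp(q) + 0.41)^2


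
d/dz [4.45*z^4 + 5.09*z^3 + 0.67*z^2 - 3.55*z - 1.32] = 17.8*z^3 + 15.27*z^2 + 1.34*z - 3.55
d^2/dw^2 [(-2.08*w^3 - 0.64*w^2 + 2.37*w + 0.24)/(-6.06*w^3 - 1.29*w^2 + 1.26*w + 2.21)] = (14.485824*w^6 - 426.917304*w^5 + 146.672604*w^4 + 66.442974*w^3 - 326.58732*w^2 + 3.46900200000001*w + 17.320172)/(222.545016*w^9 + 142.120332*w^8 - 108.56187*w^7 - 300.430323*w^6 - 81.086454*w^5 + 96.359085*w^4 + 108.345366*w^3 + 8.375679*w^2 - 18.461898*w - 10.793861)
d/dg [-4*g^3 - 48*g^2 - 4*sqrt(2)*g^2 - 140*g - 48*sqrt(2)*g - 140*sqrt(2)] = -12*g^2 - 96*g - 8*sqrt(2)*g - 140 - 48*sqrt(2)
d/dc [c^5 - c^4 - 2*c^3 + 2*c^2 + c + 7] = 5*c^4 - 4*c^3 - 6*c^2 + 4*c + 1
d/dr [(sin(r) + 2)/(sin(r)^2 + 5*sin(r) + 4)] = (-4*sin(r) + cos(r)^2 - 7)*cos(r)/(sin(r)^2 + 5*sin(r) + 4)^2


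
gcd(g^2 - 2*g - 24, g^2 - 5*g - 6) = g - 6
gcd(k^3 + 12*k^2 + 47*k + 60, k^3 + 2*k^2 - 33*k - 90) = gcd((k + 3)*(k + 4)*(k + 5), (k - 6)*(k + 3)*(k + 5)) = k^2 + 8*k + 15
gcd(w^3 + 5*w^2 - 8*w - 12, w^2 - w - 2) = w^2 - w - 2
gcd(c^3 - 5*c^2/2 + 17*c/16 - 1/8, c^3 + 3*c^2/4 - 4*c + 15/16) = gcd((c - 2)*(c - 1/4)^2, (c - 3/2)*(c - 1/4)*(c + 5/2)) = c - 1/4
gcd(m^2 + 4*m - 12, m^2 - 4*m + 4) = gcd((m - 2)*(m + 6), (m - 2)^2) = m - 2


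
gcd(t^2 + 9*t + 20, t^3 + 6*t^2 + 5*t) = t + 5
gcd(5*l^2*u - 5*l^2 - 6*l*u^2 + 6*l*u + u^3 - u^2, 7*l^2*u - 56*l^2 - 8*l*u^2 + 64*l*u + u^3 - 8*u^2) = -l + u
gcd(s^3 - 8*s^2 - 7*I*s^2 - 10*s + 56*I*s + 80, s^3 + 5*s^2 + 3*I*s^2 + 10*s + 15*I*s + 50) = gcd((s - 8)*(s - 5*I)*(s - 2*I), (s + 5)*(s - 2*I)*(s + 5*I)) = s - 2*I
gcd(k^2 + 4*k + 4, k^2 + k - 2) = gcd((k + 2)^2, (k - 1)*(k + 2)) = k + 2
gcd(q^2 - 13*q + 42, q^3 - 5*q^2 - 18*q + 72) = q - 6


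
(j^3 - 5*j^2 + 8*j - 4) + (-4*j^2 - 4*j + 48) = j^3 - 9*j^2 + 4*j + 44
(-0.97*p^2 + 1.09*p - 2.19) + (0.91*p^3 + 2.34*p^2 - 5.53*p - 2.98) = 0.91*p^3 + 1.37*p^2 - 4.44*p - 5.17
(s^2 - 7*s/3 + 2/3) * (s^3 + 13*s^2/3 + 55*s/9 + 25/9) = s^5 + 2*s^4 - 10*s^3/3 - 232*s^2/27 - 65*s/27 + 50/27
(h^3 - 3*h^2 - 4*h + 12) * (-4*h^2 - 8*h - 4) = -4*h^5 + 4*h^4 + 36*h^3 - 4*h^2 - 80*h - 48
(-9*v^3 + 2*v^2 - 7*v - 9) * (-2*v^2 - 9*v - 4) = 18*v^5 + 77*v^4 + 32*v^3 + 73*v^2 + 109*v + 36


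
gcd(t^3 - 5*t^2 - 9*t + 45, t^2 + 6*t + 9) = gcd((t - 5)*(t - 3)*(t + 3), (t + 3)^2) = t + 3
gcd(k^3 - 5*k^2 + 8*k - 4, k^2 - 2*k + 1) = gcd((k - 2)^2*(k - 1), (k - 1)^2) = k - 1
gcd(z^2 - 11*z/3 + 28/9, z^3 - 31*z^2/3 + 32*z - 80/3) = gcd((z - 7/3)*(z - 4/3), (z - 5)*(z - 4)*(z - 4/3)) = z - 4/3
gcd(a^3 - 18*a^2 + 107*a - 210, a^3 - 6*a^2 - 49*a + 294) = a^2 - 13*a + 42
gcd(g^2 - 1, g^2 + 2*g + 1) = g + 1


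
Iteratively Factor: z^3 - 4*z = (z + 2)*(z^2 - 2*z) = z*(z + 2)*(z - 2)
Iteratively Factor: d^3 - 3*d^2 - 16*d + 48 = (d + 4)*(d^2 - 7*d + 12) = (d - 4)*(d + 4)*(d - 3)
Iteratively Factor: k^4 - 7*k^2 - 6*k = (k + 2)*(k^3 - 2*k^2 - 3*k) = (k + 1)*(k + 2)*(k^2 - 3*k) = k*(k + 1)*(k + 2)*(k - 3)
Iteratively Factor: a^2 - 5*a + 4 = (a - 4)*(a - 1)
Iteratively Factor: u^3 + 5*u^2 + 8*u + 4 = (u + 2)*(u^2 + 3*u + 2) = (u + 1)*(u + 2)*(u + 2)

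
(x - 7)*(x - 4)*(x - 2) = x^3 - 13*x^2 + 50*x - 56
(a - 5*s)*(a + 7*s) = a^2 + 2*a*s - 35*s^2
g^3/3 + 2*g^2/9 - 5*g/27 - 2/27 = (g/3 + 1/3)*(g - 2/3)*(g + 1/3)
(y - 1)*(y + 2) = y^2 + y - 2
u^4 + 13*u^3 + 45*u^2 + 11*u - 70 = (u - 1)*(u + 2)*(u + 5)*(u + 7)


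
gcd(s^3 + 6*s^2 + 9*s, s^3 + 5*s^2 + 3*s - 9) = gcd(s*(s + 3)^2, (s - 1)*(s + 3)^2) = s^2 + 6*s + 9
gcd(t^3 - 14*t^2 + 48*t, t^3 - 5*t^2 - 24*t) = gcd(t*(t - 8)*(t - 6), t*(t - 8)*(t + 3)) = t^2 - 8*t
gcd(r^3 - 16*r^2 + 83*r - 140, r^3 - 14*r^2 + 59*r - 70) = r^2 - 12*r + 35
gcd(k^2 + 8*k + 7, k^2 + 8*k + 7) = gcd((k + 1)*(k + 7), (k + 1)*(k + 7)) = k^2 + 8*k + 7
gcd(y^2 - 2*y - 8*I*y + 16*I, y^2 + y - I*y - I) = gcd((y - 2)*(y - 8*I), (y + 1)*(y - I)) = 1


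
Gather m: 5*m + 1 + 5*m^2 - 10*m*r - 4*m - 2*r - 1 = 5*m^2 + m*(1 - 10*r) - 2*r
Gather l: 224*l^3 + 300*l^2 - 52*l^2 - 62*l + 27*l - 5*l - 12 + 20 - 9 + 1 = 224*l^3 + 248*l^2 - 40*l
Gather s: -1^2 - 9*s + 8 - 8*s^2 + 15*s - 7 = -8*s^2 + 6*s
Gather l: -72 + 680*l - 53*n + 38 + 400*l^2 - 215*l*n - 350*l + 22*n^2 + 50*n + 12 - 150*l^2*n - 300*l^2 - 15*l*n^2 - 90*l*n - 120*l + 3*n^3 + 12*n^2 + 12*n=l^2*(100 - 150*n) + l*(-15*n^2 - 305*n + 210) + 3*n^3 + 34*n^2 + 9*n - 22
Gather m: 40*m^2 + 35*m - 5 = 40*m^2 + 35*m - 5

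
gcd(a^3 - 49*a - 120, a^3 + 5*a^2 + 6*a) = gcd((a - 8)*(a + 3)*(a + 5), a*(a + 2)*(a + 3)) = a + 3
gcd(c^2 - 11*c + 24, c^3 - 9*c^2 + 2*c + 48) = c^2 - 11*c + 24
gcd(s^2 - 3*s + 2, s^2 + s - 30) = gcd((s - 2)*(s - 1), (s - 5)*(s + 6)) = 1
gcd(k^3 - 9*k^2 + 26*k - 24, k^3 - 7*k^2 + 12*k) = k^2 - 7*k + 12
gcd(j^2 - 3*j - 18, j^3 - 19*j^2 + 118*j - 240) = j - 6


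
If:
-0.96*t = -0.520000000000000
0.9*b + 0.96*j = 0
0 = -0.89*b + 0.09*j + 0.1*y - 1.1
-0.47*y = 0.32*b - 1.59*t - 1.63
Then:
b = -0.55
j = 0.51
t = 0.54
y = 5.67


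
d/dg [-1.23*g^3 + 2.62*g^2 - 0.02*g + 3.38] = -3.69*g^2 + 5.24*g - 0.02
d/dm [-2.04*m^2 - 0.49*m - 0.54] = -4.08*m - 0.49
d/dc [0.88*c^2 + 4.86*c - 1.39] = 1.76*c + 4.86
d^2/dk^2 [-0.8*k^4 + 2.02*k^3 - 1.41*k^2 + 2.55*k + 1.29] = -9.6*k^2 + 12.12*k - 2.82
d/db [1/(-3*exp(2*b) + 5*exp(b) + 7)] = (6*exp(b) - 5)*exp(b)/(-3*exp(2*b) + 5*exp(b) + 7)^2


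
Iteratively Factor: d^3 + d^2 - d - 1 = (d - 1)*(d^2 + 2*d + 1) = (d - 1)*(d + 1)*(d + 1)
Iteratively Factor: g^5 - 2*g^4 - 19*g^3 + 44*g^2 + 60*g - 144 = (g + 2)*(g^4 - 4*g^3 - 11*g^2 + 66*g - 72) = (g - 3)*(g + 2)*(g^3 - g^2 - 14*g + 24) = (g - 3)*(g - 2)*(g + 2)*(g^2 + g - 12) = (g - 3)*(g - 2)*(g + 2)*(g + 4)*(g - 3)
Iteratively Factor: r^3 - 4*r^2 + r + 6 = (r + 1)*(r^2 - 5*r + 6) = (r - 2)*(r + 1)*(r - 3)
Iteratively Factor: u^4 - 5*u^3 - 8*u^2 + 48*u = (u)*(u^3 - 5*u^2 - 8*u + 48) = u*(u + 3)*(u^2 - 8*u + 16) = u*(u - 4)*(u + 3)*(u - 4)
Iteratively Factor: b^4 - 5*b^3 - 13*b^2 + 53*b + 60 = (b - 4)*(b^3 - b^2 - 17*b - 15) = (b - 4)*(b + 3)*(b^2 - 4*b - 5) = (b - 5)*(b - 4)*(b + 3)*(b + 1)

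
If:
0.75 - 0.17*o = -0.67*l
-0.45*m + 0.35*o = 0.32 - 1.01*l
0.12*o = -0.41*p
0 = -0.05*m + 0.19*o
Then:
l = -1.45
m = -4.99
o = -1.31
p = 0.38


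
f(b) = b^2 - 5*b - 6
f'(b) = 2*b - 5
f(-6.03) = 60.51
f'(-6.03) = -17.06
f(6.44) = 3.27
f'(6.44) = 7.88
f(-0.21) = -4.91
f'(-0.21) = -5.42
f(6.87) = 6.85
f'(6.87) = 8.74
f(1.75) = -11.69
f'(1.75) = -1.50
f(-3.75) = 26.81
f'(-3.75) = -12.50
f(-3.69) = 26.07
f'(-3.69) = -12.38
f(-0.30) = -4.41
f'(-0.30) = -5.60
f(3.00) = -12.00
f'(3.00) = 1.00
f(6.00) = 0.00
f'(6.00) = 7.00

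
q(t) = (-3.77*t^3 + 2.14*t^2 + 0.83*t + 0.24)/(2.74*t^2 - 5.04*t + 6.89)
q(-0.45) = 0.07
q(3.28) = -5.40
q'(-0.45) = -0.30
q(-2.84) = 2.34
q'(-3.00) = -1.27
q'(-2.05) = -1.14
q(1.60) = -1.44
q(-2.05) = 1.39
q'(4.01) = -1.65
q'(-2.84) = -1.25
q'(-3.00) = -1.27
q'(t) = (5.04 - 5.48*t)*(-3.77*t^3 + 2.14*t^2 + 0.83*t + 0.24)/(2.74*t^2 - 5.04*t + 6.89)^2 + (-11.31*t^2 + 4.28*t + 0.83)/(2.74*t^2 - 5.04*t + 6.89) = (-10.3298*t^4 + 38.0016*t^3 - 90.9857*t^2 + 28.174*t + 6.9283)/(7.5076*t^4 - 27.6192*t^3 + 63.1588*t^2 - 69.4512*t + 47.4721)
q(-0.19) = 0.02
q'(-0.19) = -0.03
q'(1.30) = -2.28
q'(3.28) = -1.87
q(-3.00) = 2.55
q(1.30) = -0.67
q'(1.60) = -2.73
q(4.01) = -6.67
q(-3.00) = 2.55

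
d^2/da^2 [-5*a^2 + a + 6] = -10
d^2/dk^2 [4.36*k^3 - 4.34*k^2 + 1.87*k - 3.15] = 26.16*k - 8.68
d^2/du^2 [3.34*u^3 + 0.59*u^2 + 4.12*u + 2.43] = 20.04*u + 1.18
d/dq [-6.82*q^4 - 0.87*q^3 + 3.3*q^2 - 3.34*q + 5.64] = -27.28*q^3 - 2.61*q^2 + 6.6*q - 3.34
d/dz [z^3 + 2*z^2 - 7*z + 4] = 3*z^2 + 4*z - 7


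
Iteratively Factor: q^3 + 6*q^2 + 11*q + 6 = (q + 2)*(q^2 + 4*q + 3) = (q + 2)*(q + 3)*(q + 1)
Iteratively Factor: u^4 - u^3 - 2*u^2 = (u)*(u^3 - u^2 - 2*u) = u^2*(u^2 - u - 2) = u^2*(u + 1)*(u - 2)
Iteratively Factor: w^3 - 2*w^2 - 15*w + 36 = (w + 4)*(w^2 - 6*w + 9) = (w - 3)*(w + 4)*(w - 3)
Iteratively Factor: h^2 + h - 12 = (h + 4)*(h - 3)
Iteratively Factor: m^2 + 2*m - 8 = (m + 4)*(m - 2)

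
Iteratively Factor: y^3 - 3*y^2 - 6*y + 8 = (y - 1)*(y^2 - 2*y - 8) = (y - 4)*(y - 1)*(y + 2)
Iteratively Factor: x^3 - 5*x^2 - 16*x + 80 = (x - 4)*(x^2 - x - 20) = (x - 4)*(x + 4)*(x - 5)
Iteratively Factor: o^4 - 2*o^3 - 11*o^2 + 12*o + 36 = (o + 2)*(o^3 - 4*o^2 - 3*o + 18) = (o - 3)*(o + 2)*(o^2 - o - 6) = (o - 3)*(o + 2)^2*(o - 3)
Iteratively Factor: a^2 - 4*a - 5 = (a - 5)*(a + 1)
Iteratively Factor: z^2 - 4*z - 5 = (z - 5)*(z + 1)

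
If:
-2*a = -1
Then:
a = 1/2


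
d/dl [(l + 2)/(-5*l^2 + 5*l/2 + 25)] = 4/(5*(4*l^2 - 20*l + 25))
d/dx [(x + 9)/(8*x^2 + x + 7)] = (8*x^2 + x - (x + 9)*(16*x + 1) + 7)/(8*x^2 + x + 7)^2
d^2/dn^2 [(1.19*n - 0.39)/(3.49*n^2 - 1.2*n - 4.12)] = ((5.5782 - 24.9186*n)*(-3.49*n^2 + 1.2*n + 4.12) - (1.19*n - 0.39)*(6.98*n - 1.2)*(13.96*n - 2.4))/(-3.49*n^2 + 1.2*n + 4.12)^3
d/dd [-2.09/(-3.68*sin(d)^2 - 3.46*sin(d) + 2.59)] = -(15.3824*sin(d) + 7.2314)*cos(d)/(3.68*sin(d)^2 + 3.46*sin(d) - 2.59)^2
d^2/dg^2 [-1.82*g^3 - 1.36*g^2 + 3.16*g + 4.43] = -10.92*g - 2.72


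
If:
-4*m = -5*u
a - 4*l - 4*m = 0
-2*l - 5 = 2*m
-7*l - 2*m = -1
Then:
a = -10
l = 6/5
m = -37/10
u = -74/25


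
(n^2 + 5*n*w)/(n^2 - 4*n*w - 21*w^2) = n*(-n - 5*w)/(-n^2 + 4*n*w + 21*w^2)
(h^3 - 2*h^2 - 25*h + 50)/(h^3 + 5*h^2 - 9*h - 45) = (h^2 - 7*h + 10)/(h^2 - 9)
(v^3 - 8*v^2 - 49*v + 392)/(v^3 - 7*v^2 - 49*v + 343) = (v - 8)/(v - 7)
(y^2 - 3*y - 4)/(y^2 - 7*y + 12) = (y + 1)/(y - 3)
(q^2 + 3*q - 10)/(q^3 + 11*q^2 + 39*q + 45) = (q - 2)/(q^2 + 6*q + 9)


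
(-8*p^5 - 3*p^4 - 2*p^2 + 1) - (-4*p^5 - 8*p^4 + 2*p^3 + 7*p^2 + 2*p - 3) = -4*p^5 + 5*p^4 - 2*p^3 - 9*p^2 - 2*p + 4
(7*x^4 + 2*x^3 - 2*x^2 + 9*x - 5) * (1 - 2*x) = -14*x^5 + 3*x^4 + 6*x^3 - 20*x^2 + 19*x - 5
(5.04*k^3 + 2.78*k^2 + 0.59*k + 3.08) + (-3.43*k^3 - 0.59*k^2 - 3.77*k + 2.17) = 1.61*k^3 + 2.19*k^2 - 3.18*k + 5.25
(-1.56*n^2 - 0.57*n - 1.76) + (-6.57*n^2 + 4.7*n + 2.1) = -8.13*n^2 + 4.13*n + 0.34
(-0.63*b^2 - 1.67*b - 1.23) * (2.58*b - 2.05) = -1.6254*b^3 - 3.0171*b^2 + 0.2501*b + 2.5215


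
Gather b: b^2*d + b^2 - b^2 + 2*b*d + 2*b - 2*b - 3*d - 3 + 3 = b^2*d + 2*b*d - 3*d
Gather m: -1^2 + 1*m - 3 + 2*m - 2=3*m - 6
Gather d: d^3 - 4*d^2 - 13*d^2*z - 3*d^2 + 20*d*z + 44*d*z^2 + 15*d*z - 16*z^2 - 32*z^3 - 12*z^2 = d^3 + d^2*(-13*z - 7) + d*(44*z^2 + 35*z) - 32*z^3 - 28*z^2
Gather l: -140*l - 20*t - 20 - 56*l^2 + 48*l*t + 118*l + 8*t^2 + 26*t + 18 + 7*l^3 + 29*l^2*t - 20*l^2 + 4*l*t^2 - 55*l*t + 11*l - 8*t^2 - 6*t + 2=7*l^3 + l^2*(29*t - 76) + l*(4*t^2 - 7*t - 11)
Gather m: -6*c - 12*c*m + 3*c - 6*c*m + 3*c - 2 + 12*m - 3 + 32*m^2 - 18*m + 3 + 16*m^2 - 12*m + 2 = 48*m^2 + m*(-18*c - 18)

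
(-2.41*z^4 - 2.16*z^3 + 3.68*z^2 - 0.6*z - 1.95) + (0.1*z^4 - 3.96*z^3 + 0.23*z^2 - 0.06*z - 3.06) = -2.31*z^4 - 6.12*z^3 + 3.91*z^2 - 0.66*z - 5.01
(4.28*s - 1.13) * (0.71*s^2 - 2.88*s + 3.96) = 3.0388*s^3 - 13.1287*s^2 + 20.2032*s - 4.4748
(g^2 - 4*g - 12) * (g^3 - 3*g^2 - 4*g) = g^5 - 7*g^4 - 4*g^3 + 52*g^2 + 48*g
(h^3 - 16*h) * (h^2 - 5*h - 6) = h^5 - 5*h^4 - 22*h^3 + 80*h^2 + 96*h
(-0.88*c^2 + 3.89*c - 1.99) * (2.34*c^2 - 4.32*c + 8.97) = -2.0592*c^4 + 12.9042*c^3 - 29.355*c^2 + 43.4901*c - 17.8503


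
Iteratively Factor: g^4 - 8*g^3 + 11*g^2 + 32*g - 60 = (g - 2)*(g^3 - 6*g^2 - g + 30) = (g - 2)*(g + 2)*(g^2 - 8*g + 15) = (g - 3)*(g - 2)*(g + 2)*(g - 5)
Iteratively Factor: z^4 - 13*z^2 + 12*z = (z - 3)*(z^3 + 3*z^2 - 4*z) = (z - 3)*(z - 1)*(z^2 + 4*z) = (z - 3)*(z - 1)*(z + 4)*(z)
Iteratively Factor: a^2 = (a)*(a)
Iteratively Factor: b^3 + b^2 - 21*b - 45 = (b - 5)*(b^2 + 6*b + 9) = (b - 5)*(b + 3)*(b + 3)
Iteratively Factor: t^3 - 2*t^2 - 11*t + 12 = (t - 4)*(t^2 + 2*t - 3) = (t - 4)*(t - 1)*(t + 3)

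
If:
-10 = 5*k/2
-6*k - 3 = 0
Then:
No Solution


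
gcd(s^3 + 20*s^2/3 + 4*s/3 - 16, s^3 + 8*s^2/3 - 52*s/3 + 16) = s^2 + 14*s/3 - 8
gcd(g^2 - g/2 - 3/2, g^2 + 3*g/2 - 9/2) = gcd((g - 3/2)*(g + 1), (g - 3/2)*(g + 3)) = g - 3/2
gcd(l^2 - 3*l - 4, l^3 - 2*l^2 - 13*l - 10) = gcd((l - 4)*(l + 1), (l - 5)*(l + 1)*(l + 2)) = l + 1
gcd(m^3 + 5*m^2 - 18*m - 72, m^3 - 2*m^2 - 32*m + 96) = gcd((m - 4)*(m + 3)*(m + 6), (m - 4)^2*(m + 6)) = m^2 + 2*m - 24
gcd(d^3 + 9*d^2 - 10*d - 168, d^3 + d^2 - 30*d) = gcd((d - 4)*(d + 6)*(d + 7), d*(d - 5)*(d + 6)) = d + 6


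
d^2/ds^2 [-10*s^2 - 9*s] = -20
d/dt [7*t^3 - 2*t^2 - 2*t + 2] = 21*t^2 - 4*t - 2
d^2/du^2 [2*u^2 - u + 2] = 4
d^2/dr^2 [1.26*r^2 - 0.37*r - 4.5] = 2.52000000000000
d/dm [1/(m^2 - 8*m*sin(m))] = 2*(4*m*cos(m) - m + 4*sin(m))/(m^2*(m - 8*sin(m))^2)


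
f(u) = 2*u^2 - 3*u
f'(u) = 4*u - 3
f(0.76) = -1.12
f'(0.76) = 0.04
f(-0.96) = 4.72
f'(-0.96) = -6.84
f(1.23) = -0.66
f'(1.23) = 1.92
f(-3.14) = 29.14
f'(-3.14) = -15.56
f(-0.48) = 1.90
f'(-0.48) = -4.92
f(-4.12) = 46.31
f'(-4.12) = -19.48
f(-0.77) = 3.50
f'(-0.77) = -6.08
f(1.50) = 0.00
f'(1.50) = 3.00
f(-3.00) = 27.00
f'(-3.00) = -15.00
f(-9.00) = 189.00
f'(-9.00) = -39.00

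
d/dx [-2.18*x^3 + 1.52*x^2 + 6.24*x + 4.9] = -6.54*x^2 + 3.04*x + 6.24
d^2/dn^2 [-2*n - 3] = 0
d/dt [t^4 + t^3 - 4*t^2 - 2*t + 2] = 4*t^3 + 3*t^2 - 8*t - 2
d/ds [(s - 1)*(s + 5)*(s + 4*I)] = 3*s^2 + 8*s*(1 + I) - 5 + 16*I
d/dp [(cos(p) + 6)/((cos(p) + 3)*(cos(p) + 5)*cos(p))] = 2*(cos(p)^3 + 13*cos(p)^2 + 48*cos(p) + 45)*sin(p)/((cos(p) + 3)^2*(cos(p) + 5)^2*cos(p)^2)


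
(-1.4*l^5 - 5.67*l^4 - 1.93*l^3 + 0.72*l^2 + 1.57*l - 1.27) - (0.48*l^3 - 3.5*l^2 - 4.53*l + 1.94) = -1.4*l^5 - 5.67*l^4 - 2.41*l^3 + 4.22*l^2 + 6.1*l - 3.21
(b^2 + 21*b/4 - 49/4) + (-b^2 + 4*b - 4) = 37*b/4 - 65/4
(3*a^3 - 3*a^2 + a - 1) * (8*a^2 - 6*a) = 24*a^5 - 42*a^4 + 26*a^3 - 14*a^2 + 6*a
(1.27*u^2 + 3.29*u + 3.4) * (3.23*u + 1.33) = 4.1021*u^3 + 12.3158*u^2 + 15.3577*u + 4.522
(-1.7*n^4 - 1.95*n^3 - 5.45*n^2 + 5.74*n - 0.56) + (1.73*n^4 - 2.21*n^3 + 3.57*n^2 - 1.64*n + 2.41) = 0.03*n^4 - 4.16*n^3 - 1.88*n^2 + 4.1*n + 1.85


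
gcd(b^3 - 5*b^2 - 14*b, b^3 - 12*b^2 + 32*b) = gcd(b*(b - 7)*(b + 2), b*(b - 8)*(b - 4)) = b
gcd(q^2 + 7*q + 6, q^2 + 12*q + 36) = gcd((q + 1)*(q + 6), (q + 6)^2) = q + 6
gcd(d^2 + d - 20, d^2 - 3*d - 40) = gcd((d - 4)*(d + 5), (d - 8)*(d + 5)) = d + 5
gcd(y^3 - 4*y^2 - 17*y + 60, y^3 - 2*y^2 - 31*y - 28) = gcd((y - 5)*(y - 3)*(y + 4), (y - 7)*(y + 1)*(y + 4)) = y + 4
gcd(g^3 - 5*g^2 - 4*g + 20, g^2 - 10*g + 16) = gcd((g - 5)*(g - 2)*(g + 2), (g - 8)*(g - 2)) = g - 2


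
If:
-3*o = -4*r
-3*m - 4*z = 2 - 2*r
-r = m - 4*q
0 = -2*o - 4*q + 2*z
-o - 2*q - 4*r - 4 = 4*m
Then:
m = 58/31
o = -88/31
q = -2/31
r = -66/31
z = -92/31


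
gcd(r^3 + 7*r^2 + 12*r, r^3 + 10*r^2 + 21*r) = r^2 + 3*r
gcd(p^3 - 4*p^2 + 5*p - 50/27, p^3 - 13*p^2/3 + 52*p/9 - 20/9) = p^2 - 7*p/3 + 10/9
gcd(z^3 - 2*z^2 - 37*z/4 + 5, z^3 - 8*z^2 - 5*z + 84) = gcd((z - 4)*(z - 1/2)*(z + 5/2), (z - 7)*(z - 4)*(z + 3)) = z - 4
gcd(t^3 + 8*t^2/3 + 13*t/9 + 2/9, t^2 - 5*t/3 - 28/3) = 1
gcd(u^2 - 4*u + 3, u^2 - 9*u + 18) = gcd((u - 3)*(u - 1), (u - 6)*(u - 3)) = u - 3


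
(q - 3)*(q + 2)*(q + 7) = q^3 + 6*q^2 - 13*q - 42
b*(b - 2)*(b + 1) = b^3 - b^2 - 2*b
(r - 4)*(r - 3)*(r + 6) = r^3 - r^2 - 30*r + 72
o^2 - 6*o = o*(o - 6)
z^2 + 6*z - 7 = (z - 1)*(z + 7)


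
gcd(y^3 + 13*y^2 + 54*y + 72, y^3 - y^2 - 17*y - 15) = y + 3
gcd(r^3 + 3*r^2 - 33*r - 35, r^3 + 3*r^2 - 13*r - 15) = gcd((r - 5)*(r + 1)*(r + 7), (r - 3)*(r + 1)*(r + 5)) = r + 1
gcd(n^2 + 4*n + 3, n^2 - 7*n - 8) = n + 1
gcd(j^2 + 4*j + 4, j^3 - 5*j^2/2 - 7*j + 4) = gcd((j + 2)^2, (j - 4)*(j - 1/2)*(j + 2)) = j + 2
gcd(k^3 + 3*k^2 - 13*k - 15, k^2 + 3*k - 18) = k - 3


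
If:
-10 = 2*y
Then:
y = -5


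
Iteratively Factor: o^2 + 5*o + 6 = (o + 2)*(o + 3)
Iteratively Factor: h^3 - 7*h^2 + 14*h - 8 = (h - 1)*(h^2 - 6*h + 8) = (h - 4)*(h - 1)*(h - 2)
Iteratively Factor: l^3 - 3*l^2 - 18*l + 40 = (l + 4)*(l^2 - 7*l + 10) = (l - 5)*(l + 4)*(l - 2)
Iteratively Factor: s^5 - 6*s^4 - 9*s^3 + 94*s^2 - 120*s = (s - 3)*(s^4 - 3*s^3 - 18*s^2 + 40*s) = (s - 5)*(s - 3)*(s^3 + 2*s^2 - 8*s) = (s - 5)*(s - 3)*(s + 4)*(s^2 - 2*s) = (s - 5)*(s - 3)*(s - 2)*(s + 4)*(s)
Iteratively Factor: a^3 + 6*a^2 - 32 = (a + 4)*(a^2 + 2*a - 8) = (a - 2)*(a + 4)*(a + 4)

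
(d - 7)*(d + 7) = d^2 - 49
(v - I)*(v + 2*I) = v^2 + I*v + 2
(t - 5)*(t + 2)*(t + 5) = t^3 + 2*t^2 - 25*t - 50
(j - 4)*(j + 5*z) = j^2 + 5*j*z - 4*j - 20*z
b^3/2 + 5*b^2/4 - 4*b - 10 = (b/2 + sqrt(2))*(b + 5/2)*(b - 2*sqrt(2))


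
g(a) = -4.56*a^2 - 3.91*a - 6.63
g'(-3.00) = 23.45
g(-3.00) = -35.94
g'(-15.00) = 132.89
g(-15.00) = -973.98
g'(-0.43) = 0.01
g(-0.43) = -5.79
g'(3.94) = -39.84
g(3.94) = -92.82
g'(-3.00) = 23.45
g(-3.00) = -35.94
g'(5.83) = -57.08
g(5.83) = -184.41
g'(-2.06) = 14.88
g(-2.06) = -17.93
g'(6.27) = -61.09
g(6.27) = -210.41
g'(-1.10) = 6.12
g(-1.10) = -7.85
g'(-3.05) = 23.91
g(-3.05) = -37.12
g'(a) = -9.12*a - 3.91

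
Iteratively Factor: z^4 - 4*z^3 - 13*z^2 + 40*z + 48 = (z + 1)*(z^3 - 5*z^2 - 8*z + 48) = (z - 4)*(z + 1)*(z^2 - z - 12) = (z - 4)^2*(z + 1)*(z + 3)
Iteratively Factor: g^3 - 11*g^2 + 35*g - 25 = (g - 5)*(g^2 - 6*g + 5) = (g - 5)^2*(g - 1)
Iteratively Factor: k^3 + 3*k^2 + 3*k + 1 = (k + 1)*(k^2 + 2*k + 1) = (k + 1)^2*(k + 1)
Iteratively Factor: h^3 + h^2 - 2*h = (h - 1)*(h^2 + 2*h) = (h - 1)*(h + 2)*(h)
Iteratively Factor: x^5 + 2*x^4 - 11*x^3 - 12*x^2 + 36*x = (x - 2)*(x^4 + 4*x^3 - 3*x^2 - 18*x) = (x - 2)^2*(x^3 + 6*x^2 + 9*x) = (x - 2)^2*(x + 3)*(x^2 + 3*x) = (x - 2)^2*(x + 3)^2*(x)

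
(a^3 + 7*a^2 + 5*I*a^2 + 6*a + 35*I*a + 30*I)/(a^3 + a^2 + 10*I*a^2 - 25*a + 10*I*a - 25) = (a + 6)/(a + 5*I)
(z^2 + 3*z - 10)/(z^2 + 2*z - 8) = (z + 5)/(z + 4)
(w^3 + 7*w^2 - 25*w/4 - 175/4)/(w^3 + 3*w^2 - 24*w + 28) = (w^2 - 25/4)/(w^2 - 4*w + 4)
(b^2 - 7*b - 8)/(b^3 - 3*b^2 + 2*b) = (b^2 - 7*b - 8)/(b*(b^2 - 3*b + 2))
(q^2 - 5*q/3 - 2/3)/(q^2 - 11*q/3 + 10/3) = (3*q + 1)/(3*q - 5)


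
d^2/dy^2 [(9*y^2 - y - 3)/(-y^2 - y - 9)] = 4*(5*y^3 + 126*y^2 - 9*y - 381)/(y^6 + 3*y^5 + 30*y^4 + 55*y^3 + 270*y^2 + 243*y + 729)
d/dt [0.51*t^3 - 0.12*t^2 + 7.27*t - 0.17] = 1.53*t^2 - 0.24*t + 7.27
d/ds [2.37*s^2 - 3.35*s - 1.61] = 4.74*s - 3.35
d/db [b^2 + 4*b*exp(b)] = 4*b*exp(b) + 2*b + 4*exp(b)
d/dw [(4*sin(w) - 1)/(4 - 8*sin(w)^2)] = 2*(-sin(w) - cos(2*w) + 2)*cos(w)/(cos(4*w) + 1)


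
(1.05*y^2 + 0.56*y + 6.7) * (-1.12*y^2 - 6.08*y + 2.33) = -1.176*y^4 - 7.0112*y^3 - 8.4623*y^2 - 39.4312*y + 15.611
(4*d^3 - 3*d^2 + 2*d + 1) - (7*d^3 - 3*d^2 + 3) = -3*d^3 + 2*d - 2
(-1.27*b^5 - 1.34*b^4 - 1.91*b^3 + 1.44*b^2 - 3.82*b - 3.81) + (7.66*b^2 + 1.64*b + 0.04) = -1.27*b^5 - 1.34*b^4 - 1.91*b^3 + 9.1*b^2 - 2.18*b - 3.77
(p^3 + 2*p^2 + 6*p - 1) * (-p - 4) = -p^4 - 6*p^3 - 14*p^2 - 23*p + 4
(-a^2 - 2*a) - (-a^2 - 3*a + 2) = a - 2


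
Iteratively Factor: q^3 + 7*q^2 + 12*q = (q)*(q^2 + 7*q + 12) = q*(q + 3)*(q + 4)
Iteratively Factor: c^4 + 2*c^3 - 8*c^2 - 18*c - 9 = (c - 3)*(c^3 + 5*c^2 + 7*c + 3) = (c - 3)*(c + 3)*(c^2 + 2*c + 1) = (c - 3)*(c + 1)*(c + 3)*(c + 1)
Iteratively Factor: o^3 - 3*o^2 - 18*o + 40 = (o - 5)*(o^2 + 2*o - 8) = (o - 5)*(o + 4)*(o - 2)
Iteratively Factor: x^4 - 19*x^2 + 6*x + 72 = (x - 3)*(x^3 + 3*x^2 - 10*x - 24) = (x - 3)*(x + 2)*(x^2 + x - 12) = (x - 3)*(x + 2)*(x + 4)*(x - 3)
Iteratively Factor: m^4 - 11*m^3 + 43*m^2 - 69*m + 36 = (m - 4)*(m^3 - 7*m^2 + 15*m - 9) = (m - 4)*(m - 1)*(m^2 - 6*m + 9) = (m - 4)*(m - 3)*(m - 1)*(m - 3)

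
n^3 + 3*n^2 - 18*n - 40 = (n - 4)*(n + 2)*(n + 5)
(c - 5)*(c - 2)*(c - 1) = c^3 - 8*c^2 + 17*c - 10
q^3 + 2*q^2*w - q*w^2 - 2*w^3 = (q - w)*(q + w)*(q + 2*w)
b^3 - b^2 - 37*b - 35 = (b - 7)*(b + 1)*(b + 5)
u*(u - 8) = u^2 - 8*u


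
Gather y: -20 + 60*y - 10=60*y - 30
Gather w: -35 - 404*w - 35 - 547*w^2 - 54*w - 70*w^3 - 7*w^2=-70*w^3 - 554*w^2 - 458*w - 70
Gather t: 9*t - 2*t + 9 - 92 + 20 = 7*t - 63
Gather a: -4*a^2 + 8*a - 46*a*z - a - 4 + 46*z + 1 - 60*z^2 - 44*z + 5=-4*a^2 + a*(7 - 46*z) - 60*z^2 + 2*z + 2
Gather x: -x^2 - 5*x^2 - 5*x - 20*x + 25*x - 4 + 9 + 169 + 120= 294 - 6*x^2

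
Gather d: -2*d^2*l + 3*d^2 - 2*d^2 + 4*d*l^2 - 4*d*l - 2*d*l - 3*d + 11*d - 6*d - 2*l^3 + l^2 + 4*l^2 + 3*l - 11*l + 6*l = d^2*(1 - 2*l) + d*(4*l^2 - 6*l + 2) - 2*l^3 + 5*l^2 - 2*l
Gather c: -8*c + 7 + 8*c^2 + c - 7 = 8*c^2 - 7*c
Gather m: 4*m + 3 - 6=4*m - 3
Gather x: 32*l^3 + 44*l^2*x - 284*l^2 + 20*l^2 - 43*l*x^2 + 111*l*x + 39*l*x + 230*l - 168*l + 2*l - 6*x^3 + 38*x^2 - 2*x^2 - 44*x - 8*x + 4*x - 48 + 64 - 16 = 32*l^3 - 264*l^2 + 64*l - 6*x^3 + x^2*(36 - 43*l) + x*(44*l^2 + 150*l - 48)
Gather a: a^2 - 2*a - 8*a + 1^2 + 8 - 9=a^2 - 10*a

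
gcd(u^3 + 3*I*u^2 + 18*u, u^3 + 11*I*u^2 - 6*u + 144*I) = u^2 + 3*I*u + 18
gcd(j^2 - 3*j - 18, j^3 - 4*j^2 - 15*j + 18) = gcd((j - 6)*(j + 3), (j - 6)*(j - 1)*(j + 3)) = j^2 - 3*j - 18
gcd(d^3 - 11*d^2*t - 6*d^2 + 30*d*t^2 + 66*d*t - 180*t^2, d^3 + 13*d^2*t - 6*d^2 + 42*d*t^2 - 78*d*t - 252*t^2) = d - 6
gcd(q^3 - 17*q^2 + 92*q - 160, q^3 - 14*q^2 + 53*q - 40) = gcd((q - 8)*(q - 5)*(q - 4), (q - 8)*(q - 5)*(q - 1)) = q^2 - 13*q + 40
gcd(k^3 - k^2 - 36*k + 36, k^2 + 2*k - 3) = k - 1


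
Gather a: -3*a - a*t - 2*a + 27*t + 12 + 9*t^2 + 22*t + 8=a*(-t - 5) + 9*t^2 + 49*t + 20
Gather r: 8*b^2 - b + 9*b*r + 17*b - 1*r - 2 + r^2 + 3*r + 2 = 8*b^2 + 16*b + r^2 + r*(9*b + 2)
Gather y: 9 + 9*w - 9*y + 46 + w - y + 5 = 10*w - 10*y + 60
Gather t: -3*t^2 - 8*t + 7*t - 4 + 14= -3*t^2 - t + 10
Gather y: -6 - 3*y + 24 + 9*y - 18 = 6*y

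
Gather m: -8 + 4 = -4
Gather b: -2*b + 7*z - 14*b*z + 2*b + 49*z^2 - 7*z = -14*b*z + 49*z^2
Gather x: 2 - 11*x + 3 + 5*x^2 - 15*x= 5*x^2 - 26*x + 5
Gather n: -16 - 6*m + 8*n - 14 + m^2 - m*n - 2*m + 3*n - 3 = m^2 - 8*m + n*(11 - m) - 33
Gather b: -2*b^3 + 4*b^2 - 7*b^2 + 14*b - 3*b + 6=-2*b^3 - 3*b^2 + 11*b + 6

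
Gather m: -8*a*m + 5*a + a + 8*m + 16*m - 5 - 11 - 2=6*a + m*(24 - 8*a) - 18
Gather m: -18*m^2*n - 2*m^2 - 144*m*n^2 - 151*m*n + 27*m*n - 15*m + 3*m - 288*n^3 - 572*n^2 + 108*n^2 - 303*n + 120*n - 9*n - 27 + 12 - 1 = m^2*(-18*n - 2) + m*(-144*n^2 - 124*n - 12) - 288*n^3 - 464*n^2 - 192*n - 16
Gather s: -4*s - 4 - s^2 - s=-s^2 - 5*s - 4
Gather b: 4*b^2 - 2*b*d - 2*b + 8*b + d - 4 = 4*b^2 + b*(6 - 2*d) + d - 4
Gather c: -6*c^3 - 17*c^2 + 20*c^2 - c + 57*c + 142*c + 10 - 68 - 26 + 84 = -6*c^3 + 3*c^2 + 198*c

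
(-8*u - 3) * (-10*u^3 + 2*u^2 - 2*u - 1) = 80*u^4 + 14*u^3 + 10*u^2 + 14*u + 3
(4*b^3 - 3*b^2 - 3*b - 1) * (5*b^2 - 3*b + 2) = 20*b^5 - 27*b^4 + 2*b^3 - 2*b^2 - 3*b - 2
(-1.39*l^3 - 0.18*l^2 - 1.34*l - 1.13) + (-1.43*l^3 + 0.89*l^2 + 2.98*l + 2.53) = -2.82*l^3 + 0.71*l^2 + 1.64*l + 1.4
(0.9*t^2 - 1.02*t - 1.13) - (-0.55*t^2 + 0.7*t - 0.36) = 1.45*t^2 - 1.72*t - 0.77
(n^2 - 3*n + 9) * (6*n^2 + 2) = 6*n^4 - 18*n^3 + 56*n^2 - 6*n + 18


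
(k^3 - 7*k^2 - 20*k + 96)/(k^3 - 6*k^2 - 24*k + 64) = (k - 3)/(k - 2)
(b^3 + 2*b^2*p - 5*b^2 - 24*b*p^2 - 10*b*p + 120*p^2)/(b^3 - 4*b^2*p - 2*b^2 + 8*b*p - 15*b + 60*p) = (b + 6*p)/(b + 3)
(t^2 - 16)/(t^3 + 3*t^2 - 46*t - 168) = (t - 4)/(t^2 - t - 42)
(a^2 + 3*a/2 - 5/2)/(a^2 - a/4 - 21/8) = 4*(-2*a^2 - 3*a + 5)/(-8*a^2 + 2*a + 21)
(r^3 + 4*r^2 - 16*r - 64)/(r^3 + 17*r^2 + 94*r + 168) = (r^2 - 16)/(r^2 + 13*r + 42)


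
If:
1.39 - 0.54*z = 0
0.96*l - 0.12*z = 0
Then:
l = 0.32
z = 2.57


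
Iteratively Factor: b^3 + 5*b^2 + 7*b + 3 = (b + 1)*(b^2 + 4*b + 3) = (b + 1)^2*(b + 3)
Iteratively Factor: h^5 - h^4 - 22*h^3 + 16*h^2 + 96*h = (h + 4)*(h^4 - 5*h^3 - 2*h^2 + 24*h) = (h + 2)*(h + 4)*(h^3 - 7*h^2 + 12*h) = (h - 4)*(h + 2)*(h + 4)*(h^2 - 3*h) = h*(h - 4)*(h + 2)*(h + 4)*(h - 3)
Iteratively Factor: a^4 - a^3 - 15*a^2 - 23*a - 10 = (a + 1)*(a^3 - 2*a^2 - 13*a - 10) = (a + 1)^2*(a^2 - 3*a - 10) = (a - 5)*(a + 1)^2*(a + 2)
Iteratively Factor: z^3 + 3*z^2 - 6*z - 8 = (z + 4)*(z^2 - z - 2) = (z - 2)*(z + 4)*(z + 1)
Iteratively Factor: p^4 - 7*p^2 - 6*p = (p + 1)*(p^3 - p^2 - 6*p) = (p - 3)*(p + 1)*(p^2 + 2*p) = (p - 3)*(p + 1)*(p + 2)*(p)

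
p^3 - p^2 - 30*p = p*(p - 6)*(p + 5)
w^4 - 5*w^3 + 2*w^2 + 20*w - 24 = (w - 3)*(w - 2)^2*(w + 2)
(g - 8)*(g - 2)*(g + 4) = g^3 - 6*g^2 - 24*g + 64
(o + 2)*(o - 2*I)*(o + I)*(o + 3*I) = o^4 + 2*o^3 + 2*I*o^3 + 5*o^2 + 4*I*o^2 + 10*o + 6*I*o + 12*I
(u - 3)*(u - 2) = u^2 - 5*u + 6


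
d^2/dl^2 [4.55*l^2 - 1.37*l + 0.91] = 9.10000000000000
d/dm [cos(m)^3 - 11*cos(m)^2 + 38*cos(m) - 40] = (-3*cos(m)^2 + 22*cos(m) - 38)*sin(m)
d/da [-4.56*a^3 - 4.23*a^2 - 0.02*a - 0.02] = -13.68*a^2 - 8.46*a - 0.02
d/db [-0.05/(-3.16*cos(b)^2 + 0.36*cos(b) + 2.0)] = (0.316*cos(b) - 0.018)*sin(b)/(-3.16*cos(b)^2 + 0.36*cos(b) + 2.0)^2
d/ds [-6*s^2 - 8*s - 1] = -12*s - 8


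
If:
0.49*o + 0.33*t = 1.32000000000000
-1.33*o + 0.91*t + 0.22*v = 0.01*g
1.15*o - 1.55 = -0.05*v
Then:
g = 33.6574440052701*v + 2.61923583662714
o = 1.34782608695652 - 0.0434782608695652*v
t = 0.0645586297760211*v + 1.99868247694335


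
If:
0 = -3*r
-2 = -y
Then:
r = 0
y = 2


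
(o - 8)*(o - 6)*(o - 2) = o^3 - 16*o^2 + 76*o - 96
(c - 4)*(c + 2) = c^2 - 2*c - 8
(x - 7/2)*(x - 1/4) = x^2 - 15*x/4 + 7/8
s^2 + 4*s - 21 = (s - 3)*(s + 7)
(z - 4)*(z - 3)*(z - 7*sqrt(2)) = z^3 - 7*sqrt(2)*z^2 - 7*z^2 + 12*z + 49*sqrt(2)*z - 84*sqrt(2)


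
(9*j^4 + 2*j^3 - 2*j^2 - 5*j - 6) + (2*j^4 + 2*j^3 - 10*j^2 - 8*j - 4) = 11*j^4 + 4*j^3 - 12*j^2 - 13*j - 10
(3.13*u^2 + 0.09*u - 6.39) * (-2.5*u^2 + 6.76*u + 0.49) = -7.825*u^4 + 20.9338*u^3 + 18.1171*u^2 - 43.1523*u - 3.1311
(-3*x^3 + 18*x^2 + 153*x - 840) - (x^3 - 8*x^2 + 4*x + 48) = -4*x^3 + 26*x^2 + 149*x - 888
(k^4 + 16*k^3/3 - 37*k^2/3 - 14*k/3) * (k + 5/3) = k^5 + 7*k^4 - 31*k^3/9 - 227*k^2/9 - 70*k/9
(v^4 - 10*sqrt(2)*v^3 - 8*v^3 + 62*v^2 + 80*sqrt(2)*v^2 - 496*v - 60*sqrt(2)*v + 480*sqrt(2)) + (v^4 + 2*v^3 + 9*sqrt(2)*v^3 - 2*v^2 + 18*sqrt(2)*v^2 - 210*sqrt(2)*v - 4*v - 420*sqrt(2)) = 2*v^4 - 6*v^3 - sqrt(2)*v^3 + 60*v^2 + 98*sqrt(2)*v^2 - 500*v - 270*sqrt(2)*v + 60*sqrt(2)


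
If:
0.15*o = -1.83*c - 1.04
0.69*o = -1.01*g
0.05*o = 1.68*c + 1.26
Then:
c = -0.70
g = -1.11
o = 1.63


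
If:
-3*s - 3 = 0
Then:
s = -1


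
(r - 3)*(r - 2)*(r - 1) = r^3 - 6*r^2 + 11*r - 6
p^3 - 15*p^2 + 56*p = p*(p - 8)*(p - 7)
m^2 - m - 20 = (m - 5)*(m + 4)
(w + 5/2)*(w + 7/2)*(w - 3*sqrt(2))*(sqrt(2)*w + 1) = sqrt(2)*w^4 - 5*w^3 + 6*sqrt(2)*w^3 - 30*w^2 + 23*sqrt(2)*w^2/4 - 175*w/4 - 18*sqrt(2)*w - 105*sqrt(2)/4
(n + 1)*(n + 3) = n^2 + 4*n + 3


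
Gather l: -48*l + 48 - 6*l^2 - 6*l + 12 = -6*l^2 - 54*l + 60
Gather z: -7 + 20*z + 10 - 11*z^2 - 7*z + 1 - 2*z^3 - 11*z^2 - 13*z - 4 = -2*z^3 - 22*z^2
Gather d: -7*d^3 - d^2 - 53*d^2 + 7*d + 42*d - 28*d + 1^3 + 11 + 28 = -7*d^3 - 54*d^2 + 21*d + 40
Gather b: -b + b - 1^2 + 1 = 0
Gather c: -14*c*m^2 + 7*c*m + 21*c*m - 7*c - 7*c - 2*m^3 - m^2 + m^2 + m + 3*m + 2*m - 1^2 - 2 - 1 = c*(-14*m^2 + 28*m - 14) - 2*m^3 + 6*m - 4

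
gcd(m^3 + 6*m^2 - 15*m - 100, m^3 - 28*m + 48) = m - 4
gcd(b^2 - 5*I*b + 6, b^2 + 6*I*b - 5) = b + I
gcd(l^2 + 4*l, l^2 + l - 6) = 1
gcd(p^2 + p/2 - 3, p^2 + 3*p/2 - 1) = p + 2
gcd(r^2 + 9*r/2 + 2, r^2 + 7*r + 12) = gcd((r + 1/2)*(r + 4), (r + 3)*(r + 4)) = r + 4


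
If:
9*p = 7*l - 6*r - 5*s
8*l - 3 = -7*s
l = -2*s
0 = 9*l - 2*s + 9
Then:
No Solution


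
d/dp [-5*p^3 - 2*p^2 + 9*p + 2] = -15*p^2 - 4*p + 9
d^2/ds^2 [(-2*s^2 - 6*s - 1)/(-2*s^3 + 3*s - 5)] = 2*(8*s^6 + 72*s^5 + 60*s^4 - 104*s^3 - 378*s^2 - 30*s + 149)/(8*s^9 - 36*s^7 + 60*s^6 + 54*s^5 - 180*s^4 + 123*s^3 + 135*s^2 - 225*s + 125)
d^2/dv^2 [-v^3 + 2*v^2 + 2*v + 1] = 4 - 6*v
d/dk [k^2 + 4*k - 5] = 2*k + 4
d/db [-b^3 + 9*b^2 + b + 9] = -3*b^2 + 18*b + 1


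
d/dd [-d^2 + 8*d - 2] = 8 - 2*d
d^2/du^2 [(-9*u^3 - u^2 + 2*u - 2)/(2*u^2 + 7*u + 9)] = 2*(-257*u^3 - 1671*u^2 - 2379*u - 269)/(8*u^6 + 84*u^5 + 402*u^4 + 1099*u^3 + 1809*u^2 + 1701*u + 729)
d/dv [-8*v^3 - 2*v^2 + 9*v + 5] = -24*v^2 - 4*v + 9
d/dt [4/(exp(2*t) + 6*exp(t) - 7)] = 8*(-exp(t) - 3)*exp(t)/(exp(2*t) + 6*exp(t) - 7)^2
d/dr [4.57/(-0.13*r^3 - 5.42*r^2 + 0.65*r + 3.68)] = (1.7823*r^2 + 49.5388*r - 2.9705)/(0.13*r^3 + 5.42*r^2 - 0.65*r - 3.68)^2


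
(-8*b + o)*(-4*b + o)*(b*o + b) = 32*b^3*o + 32*b^3 - 12*b^2*o^2 - 12*b^2*o + b*o^3 + b*o^2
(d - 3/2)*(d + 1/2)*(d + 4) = d^3 + 3*d^2 - 19*d/4 - 3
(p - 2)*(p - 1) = p^2 - 3*p + 2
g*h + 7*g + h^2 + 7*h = (g + h)*(h + 7)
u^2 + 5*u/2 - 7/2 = (u - 1)*(u + 7/2)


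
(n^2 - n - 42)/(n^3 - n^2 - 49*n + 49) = (n + 6)/(n^2 + 6*n - 7)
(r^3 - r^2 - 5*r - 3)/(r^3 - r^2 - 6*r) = (r^2 + 2*r + 1)/(r*(r + 2))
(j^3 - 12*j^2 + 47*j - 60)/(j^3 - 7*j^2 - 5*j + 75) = (j^2 - 7*j + 12)/(j^2 - 2*j - 15)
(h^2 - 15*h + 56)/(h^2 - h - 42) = (h - 8)/(h + 6)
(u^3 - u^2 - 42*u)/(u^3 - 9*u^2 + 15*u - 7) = u*(u + 6)/(u^2 - 2*u + 1)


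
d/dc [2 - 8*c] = -8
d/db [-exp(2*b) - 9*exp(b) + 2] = (-2*exp(b) - 9)*exp(b)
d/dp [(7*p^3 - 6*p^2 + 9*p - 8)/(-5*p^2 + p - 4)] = (-35*p^4 + 14*p^3 - 45*p^2 - 32*p - 28)/(25*p^4 - 10*p^3 + 41*p^2 - 8*p + 16)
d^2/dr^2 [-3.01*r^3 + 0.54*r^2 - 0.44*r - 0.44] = 1.08 - 18.06*r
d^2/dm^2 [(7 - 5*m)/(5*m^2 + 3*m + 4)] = 2*(-(5*m - 7)*(10*m + 3)^2 + 5*(15*m - 4)*(5*m^2 + 3*m + 4))/(5*m^2 + 3*m + 4)^3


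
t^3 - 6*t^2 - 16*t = t*(t - 8)*(t + 2)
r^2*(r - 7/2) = r^3 - 7*r^2/2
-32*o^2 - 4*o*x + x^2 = (-8*o + x)*(4*o + x)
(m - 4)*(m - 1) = m^2 - 5*m + 4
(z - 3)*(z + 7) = z^2 + 4*z - 21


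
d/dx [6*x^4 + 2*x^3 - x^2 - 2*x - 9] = 24*x^3 + 6*x^2 - 2*x - 2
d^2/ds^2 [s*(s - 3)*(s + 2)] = 6*s - 2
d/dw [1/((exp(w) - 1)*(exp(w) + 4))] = (-2*exp(w) - 3)*exp(w)/(exp(4*w) + 6*exp(3*w) + exp(2*w) - 24*exp(w) + 16)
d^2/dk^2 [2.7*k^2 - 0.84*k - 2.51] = 5.40000000000000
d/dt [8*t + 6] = 8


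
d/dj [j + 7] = 1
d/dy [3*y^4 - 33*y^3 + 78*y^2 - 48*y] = 12*y^3 - 99*y^2 + 156*y - 48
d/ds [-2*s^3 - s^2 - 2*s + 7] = -6*s^2 - 2*s - 2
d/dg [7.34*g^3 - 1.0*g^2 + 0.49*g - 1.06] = 22.02*g^2 - 2.0*g + 0.49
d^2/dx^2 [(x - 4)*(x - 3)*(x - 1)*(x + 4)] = 12*x^2 - 24*x - 26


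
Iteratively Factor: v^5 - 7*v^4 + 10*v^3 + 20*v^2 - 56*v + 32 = (v + 2)*(v^4 - 9*v^3 + 28*v^2 - 36*v + 16) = (v - 4)*(v + 2)*(v^3 - 5*v^2 + 8*v - 4) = (v - 4)*(v - 2)*(v + 2)*(v^2 - 3*v + 2) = (v - 4)*(v - 2)^2*(v + 2)*(v - 1)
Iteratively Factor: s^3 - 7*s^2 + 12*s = (s)*(s^2 - 7*s + 12) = s*(s - 3)*(s - 4)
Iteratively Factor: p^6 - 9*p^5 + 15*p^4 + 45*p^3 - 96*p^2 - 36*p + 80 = (p + 2)*(p^5 - 11*p^4 + 37*p^3 - 29*p^2 - 38*p + 40) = (p - 1)*(p + 2)*(p^4 - 10*p^3 + 27*p^2 - 2*p - 40) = (p - 4)*(p - 1)*(p + 2)*(p^3 - 6*p^2 + 3*p + 10) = (p - 4)*(p - 1)*(p + 1)*(p + 2)*(p^2 - 7*p + 10) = (p - 5)*(p - 4)*(p - 1)*(p + 1)*(p + 2)*(p - 2)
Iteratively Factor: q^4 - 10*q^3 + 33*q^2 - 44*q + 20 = (q - 2)*(q^3 - 8*q^2 + 17*q - 10) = (q - 2)^2*(q^2 - 6*q + 5) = (q - 2)^2*(q - 1)*(q - 5)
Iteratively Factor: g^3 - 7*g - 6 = (g + 1)*(g^2 - g - 6) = (g - 3)*(g + 1)*(g + 2)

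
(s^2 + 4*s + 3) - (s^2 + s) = 3*s + 3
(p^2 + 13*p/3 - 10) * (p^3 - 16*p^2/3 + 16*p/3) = p^5 - p^4 - 250*p^3/9 + 688*p^2/9 - 160*p/3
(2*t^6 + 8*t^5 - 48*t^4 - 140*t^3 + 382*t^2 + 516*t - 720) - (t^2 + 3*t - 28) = 2*t^6 + 8*t^5 - 48*t^4 - 140*t^3 + 381*t^2 + 513*t - 692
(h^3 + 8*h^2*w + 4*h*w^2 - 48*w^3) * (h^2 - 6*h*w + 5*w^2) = h^5 + 2*h^4*w - 39*h^3*w^2 - 32*h^2*w^3 + 308*h*w^4 - 240*w^5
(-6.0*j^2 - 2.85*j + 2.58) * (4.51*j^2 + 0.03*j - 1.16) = -27.06*j^4 - 13.0335*j^3 + 18.5103*j^2 + 3.3834*j - 2.9928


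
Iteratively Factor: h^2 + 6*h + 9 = (h + 3)*(h + 3)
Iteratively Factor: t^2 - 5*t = (t - 5)*(t)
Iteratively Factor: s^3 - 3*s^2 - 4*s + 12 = (s - 2)*(s^2 - s - 6) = (s - 3)*(s - 2)*(s + 2)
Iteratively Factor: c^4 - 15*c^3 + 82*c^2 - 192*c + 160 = (c - 4)*(c^3 - 11*c^2 + 38*c - 40) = (c - 4)^2*(c^2 - 7*c + 10) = (c - 4)^2*(c - 2)*(c - 5)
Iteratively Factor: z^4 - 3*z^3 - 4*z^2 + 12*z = (z - 3)*(z^3 - 4*z) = (z - 3)*(z - 2)*(z^2 + 2*z) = z*(z - 3)*(z - 2)*(z + 2)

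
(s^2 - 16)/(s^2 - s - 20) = (s - 4)/(s - 5)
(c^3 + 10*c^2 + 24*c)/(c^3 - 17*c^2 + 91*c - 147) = c*(c^2 + 10*c + 24)/(c^3 - 17*c^2 + 91*c - 147)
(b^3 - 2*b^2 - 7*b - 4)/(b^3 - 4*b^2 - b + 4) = (b + 1)/(b - 1)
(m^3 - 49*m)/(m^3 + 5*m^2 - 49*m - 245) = m/(m + 5)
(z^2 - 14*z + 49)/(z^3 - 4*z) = (z^2 - 14*z + 49)/(z*(z^2 - 4))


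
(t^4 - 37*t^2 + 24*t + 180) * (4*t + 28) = 4*t^5 + 28*t^4 - 148*t^3 - 940*t^2 + 1392*t + 5040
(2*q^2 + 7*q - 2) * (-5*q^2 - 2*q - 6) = -10*q^4 - 39*q^3 - 16*q^2 - 38*q + 12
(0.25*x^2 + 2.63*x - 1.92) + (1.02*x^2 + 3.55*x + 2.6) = 1.27*x^2 + 6.18*x + 0.68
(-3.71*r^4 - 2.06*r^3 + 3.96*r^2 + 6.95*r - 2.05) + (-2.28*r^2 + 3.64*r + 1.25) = -3.71*r^4 - 2.06*r^3 + 1.68*r^2 + 10.59*r - 0.8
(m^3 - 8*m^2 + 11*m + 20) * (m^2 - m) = m^5 - 9*m^4 + 19*m^3 + 9*m^2 - 20*m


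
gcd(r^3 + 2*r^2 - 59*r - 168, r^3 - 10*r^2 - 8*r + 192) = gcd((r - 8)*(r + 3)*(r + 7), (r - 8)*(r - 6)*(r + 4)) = r - 8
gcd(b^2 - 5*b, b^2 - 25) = b - 5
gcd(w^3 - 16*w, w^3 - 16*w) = w^3 - 16*w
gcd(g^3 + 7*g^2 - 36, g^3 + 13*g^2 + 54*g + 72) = g^2 + 9*g + 18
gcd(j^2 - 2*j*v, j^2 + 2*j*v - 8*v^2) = -j + 2*v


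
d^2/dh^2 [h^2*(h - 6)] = 6*h - 12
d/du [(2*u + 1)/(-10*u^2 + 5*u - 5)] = (4*u^2 + 4*u - 3)/(5*(4*u^4 - 4*u^3 + 5*u^2 - 2*u + 1))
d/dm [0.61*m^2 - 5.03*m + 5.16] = 1.22*m - 5.03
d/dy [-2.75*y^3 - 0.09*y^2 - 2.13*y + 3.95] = -8.25*y^2 - 0.18*y - 2.13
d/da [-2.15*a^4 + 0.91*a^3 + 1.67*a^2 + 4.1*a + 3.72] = -8.6*a^3 + 2.73*a^2 + 3.34*a + 4.1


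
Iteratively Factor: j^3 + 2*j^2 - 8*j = (j - 2)*(j^2 + 4*j) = (j - 2)*(j + 4)*(j)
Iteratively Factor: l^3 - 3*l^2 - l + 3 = (l + 1)*(l^2 - 4*l + 3) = (l - 3)*(l + 1)*(l - 1)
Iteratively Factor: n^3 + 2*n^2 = (n + 2)*(n^2) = n*(n + 2)*(n)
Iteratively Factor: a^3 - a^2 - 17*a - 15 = (a + 1)*(a^2 - 2*a - 15) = (a - 5)*(a + 1)*(a + 3)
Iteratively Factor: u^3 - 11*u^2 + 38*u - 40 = (u - 5)*(u^2 - 6*u + 8) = (u - 5)*(u - 4)*(u - 2)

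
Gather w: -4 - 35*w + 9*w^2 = 9*w^2 - 35*w - 4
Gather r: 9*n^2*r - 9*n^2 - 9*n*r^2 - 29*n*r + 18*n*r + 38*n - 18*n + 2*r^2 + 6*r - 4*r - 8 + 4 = -9*n^2 + 20*n + r^2*(2 - 9*n) + r*(9*n^2 - 11*n + 2) - 4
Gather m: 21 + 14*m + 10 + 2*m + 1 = 16*m + 32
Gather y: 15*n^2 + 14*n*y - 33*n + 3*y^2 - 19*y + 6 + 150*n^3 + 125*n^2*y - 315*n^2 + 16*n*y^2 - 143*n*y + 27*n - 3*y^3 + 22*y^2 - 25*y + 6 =150*n^3 - 300*n^2 - 6*n - 3*y^3 + y^2*(16*n + 25) + y*(125*n^2 - 129*n - 44) + 12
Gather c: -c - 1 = -c - 1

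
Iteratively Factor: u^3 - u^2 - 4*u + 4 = (u - 1)*(u^2 - 4) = (u - 2)*(u - 1)*(u + 2)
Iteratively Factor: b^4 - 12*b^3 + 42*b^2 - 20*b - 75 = (b + 1)*(b^3 - 13*b^2 + 55*b - 75) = (b - 5)*(b + 1)*(b^2 - 8*b + 15) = (b - 5)^2*(b + 1)*(b - 3)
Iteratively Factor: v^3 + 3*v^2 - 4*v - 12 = (v + 3)*(v^2 - 4) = (v - 2)*(v + 3)*(v + 2)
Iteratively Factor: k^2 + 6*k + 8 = (k + 2)*(k + 4)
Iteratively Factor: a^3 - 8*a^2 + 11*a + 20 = (a - 5)*(a^2 - 3*a - 4) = (a - 5)*(a - 4)*(a + 1)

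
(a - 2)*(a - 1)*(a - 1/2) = a^3 - 7*a^2/2 + 7*a/2 - 1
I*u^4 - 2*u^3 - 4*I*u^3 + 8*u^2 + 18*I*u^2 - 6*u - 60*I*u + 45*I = (u - 3)*(u - 3*I)*(u + 5*I)*(I*u - I)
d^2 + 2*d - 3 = (d - 1)*(d + 3)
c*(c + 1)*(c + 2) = c^3 + 3*c^2 + 2*c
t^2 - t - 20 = (t - 5)*(t + 4)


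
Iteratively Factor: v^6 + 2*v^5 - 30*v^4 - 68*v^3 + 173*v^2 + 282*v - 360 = (v + 3)*(v^5 - v^4 - 27*v^3 + 13*v^2 + 134*v - 120) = (v + 3)*(v + 4)*(v^4 - 5*v^3 - 7*v^2 + 41*v - 30) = (v - 5)*(v + 3)*(v + 4)*(v^3 - 7*v + 6) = (v - 5)*(v - 2)*(v + 3)*(v + 4)*(v^2 + 2*v - 3) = (v - 5)*(v - 2)*(v + 3)^2*(v + 4)*(v - 1)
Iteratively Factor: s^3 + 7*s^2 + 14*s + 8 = (s + 4)*(s^2 + 3*s + 2) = (s + 2)*(s + 4)*(s + 1)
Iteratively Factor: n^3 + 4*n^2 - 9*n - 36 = (n - 3)*(n^2 + 7*n + 12) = (n - 3)*(n + 3)*(n + 4)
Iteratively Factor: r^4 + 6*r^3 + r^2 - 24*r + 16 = (r + 4)*(r^3 + 2*r^2 - 7*r + 4) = (r - 1)*(r + 4)*(r^2 + 3*r - 4) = (r - 1)^2*(r + 4)*(r + 4)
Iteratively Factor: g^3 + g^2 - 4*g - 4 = (g + 1)*(g^2 - 4) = (g - 2)*(g + 1)*(g + 2)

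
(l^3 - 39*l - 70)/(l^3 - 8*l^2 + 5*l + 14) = (l^2 + 7*l + 10)/(l^2 - l - 2)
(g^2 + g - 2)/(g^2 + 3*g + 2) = (g - 1)/(g + 1)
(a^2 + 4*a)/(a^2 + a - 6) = a*(a + 4)/(a^2 + a - 6)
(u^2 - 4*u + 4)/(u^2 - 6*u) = (u^2 - 4*u + 4)/(u*(u - 6))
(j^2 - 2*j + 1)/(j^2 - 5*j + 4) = (j - 1)/(j - 4)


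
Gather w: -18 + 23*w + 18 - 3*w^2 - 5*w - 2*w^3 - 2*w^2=-2*w^3 - 5*w^2 + 18*w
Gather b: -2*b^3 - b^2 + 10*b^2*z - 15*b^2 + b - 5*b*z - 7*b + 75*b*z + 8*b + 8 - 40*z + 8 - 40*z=-2*b^3 + b^2*(10*z - 16) + b*(70*z + 2) - 80*z + 16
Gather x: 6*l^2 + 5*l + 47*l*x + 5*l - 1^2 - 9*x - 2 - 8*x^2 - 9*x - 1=6*l^2 + 10*l - 8*x^2 + x*(47*l - 18) - 4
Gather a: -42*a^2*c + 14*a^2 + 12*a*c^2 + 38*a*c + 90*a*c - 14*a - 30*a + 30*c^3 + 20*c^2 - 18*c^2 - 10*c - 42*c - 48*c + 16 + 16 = a^2*(14 - 42*c) + a*(12*c^2 + 128*c - 44) + 30*c^3 + 2*c^2 - 100*c + 32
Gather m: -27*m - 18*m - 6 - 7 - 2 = -45*m - 15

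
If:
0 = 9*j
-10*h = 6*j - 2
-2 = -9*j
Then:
No Solution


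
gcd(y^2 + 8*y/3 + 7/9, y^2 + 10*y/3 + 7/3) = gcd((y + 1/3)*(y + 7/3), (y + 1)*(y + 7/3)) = y + 7/3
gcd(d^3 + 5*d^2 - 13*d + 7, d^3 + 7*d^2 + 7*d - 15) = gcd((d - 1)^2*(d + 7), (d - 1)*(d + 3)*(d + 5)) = d - 1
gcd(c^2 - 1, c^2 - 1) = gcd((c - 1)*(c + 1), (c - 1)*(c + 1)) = c^2 - 1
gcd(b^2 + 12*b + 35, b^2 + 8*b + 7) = b + 7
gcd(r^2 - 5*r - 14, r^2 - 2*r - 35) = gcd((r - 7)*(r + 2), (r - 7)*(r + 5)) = r - 7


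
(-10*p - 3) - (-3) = -10*p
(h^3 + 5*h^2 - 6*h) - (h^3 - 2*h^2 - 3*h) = 7*h^2 - 3*h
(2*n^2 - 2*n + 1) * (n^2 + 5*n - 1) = 2*n^4 + 8*n^3 - 11*n^2 + 7*n - 1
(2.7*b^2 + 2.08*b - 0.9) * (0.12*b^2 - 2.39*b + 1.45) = 0.324*b^4 - 6.2034*b^3 - 1.1642*b^2 + 5.167*b - 1.305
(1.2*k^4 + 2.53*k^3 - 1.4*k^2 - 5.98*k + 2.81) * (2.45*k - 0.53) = 2.94*k^5 + 5.5625*k^4 - 4.7709*k^3 - 13.909*k^2 + 10.0539*k - 1.4893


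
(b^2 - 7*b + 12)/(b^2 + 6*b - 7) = (b^2 - 7*b + 12)/(b^2 + 6*b - 7)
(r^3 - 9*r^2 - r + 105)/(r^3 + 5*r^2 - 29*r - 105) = (r - 7)/(r + 7)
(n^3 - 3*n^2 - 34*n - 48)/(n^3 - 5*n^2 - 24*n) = (n + 2)/n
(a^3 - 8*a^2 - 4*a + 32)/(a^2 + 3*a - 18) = (a^3 - 8*a^2 - 4*a + 32)/(a^2 + 3*a - 18)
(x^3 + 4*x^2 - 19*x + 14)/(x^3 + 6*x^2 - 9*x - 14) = (x - 1)/(x + 1)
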